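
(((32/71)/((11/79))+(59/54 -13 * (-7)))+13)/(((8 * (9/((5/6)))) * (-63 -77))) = -4568687/510136704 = -0.01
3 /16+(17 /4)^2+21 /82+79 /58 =94493 /4756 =19.87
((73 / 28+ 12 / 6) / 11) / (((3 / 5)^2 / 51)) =18275 / 308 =59.33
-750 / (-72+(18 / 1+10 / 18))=14.03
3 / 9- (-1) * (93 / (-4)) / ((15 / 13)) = -1189 / 60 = -19.82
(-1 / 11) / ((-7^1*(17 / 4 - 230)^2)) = 16 / 62786493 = 0.00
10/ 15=0.67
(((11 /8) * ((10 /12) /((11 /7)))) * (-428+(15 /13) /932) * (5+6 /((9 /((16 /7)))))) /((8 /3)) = -3552158605 /4652544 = -763.49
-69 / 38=-1.82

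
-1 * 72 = -72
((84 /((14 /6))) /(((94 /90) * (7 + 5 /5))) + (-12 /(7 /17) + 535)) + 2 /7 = 335877 /658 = 510.45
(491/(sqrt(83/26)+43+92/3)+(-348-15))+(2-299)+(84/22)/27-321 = -122399878553/125642781-4419 * sqrt(2158)/1269119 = -974.35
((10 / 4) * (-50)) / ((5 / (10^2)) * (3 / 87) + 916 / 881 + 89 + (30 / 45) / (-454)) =-43497172500 / 31331877481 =-1.39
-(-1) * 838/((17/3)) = 2514/17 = 147.88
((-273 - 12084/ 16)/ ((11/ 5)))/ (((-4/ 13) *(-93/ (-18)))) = 802035/ 2728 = 294.00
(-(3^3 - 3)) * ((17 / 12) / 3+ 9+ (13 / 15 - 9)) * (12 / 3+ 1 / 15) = -29402 / 225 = -130.68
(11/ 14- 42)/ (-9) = 577/ 126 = 4.58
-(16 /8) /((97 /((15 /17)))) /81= -10 /44523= -0.00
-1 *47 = -47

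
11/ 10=1.10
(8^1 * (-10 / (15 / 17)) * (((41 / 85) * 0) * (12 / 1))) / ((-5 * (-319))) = 0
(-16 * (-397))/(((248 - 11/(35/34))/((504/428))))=14006160/444371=31.52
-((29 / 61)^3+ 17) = -17.11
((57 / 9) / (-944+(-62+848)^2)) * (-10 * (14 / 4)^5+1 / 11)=-5854337 / 108565952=-0.05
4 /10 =2 /5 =0.40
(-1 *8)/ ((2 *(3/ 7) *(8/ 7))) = -49/ 6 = -8.17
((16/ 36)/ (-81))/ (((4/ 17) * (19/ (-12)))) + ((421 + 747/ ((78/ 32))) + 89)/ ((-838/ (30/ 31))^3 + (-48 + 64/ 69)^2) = 1024699503006640234/ 69580022882412300921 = 0.01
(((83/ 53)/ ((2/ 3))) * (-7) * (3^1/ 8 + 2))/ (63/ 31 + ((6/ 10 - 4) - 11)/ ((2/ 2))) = 1711045/ 541872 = 3.16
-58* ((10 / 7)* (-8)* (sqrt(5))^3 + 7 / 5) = -406 / 5 + 23200* sqrt(5) / 7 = 7329.77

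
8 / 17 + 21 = 365 / 17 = 21.47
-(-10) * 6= 60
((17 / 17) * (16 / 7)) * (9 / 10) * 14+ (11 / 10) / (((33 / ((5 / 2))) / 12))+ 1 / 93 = 13862 / 465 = 29.81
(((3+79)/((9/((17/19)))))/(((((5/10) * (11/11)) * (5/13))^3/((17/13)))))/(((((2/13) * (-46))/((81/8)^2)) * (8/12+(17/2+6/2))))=-56932537311/31901000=-1784.66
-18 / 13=-1.38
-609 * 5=-3045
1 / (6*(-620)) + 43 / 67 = 159893 / 249240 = 0.64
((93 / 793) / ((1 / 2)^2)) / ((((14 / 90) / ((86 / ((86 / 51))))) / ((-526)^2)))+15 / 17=4015559343345 / 94367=42552580.28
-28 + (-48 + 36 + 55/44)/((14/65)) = -4363/56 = -77.91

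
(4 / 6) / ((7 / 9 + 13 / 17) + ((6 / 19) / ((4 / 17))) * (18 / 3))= 1938 / 27893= 0.07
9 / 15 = 3 / 5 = 0.60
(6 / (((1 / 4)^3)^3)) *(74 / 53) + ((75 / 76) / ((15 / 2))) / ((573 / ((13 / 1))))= 2534318017909 / 1154022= 2196074.27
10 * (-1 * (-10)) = 100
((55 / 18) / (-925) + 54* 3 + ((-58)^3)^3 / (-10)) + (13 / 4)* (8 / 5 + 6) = 1236705180151191362 / 1665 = 742765873964679.50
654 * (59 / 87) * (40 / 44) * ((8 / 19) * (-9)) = -1527.91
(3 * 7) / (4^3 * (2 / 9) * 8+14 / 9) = 63 / 346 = 0.18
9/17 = 0.53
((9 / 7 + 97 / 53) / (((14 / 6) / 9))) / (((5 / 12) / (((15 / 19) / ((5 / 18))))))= 20225376 / 246715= 81.98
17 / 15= 1.13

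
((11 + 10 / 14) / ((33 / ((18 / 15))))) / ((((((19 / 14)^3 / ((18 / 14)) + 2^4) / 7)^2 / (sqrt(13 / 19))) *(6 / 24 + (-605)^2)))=57155632128 *sqrt(247) / 6131839728564320705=0.00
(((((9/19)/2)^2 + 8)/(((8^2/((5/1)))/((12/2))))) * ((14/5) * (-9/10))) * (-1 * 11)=24185007/231040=104.68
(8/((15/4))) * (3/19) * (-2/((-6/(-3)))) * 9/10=-144/475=-0.30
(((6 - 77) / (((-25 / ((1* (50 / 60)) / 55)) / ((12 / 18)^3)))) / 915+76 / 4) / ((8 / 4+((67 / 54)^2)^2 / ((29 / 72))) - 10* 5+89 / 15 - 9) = -5457917834946 / 12979165061225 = -0.42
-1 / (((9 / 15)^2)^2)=-625 / 81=-7.72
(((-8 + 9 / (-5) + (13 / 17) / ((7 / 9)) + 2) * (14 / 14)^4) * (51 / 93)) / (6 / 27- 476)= 18252 / 2322985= 0.01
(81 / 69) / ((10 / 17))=459 / 230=2.00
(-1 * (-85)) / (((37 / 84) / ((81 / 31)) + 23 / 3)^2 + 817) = 231472080 / 2392035329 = 0.10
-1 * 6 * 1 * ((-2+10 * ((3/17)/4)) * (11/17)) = 6.05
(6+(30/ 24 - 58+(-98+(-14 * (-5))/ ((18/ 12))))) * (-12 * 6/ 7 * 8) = 8400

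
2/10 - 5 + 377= 1861/5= 372.20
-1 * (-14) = 14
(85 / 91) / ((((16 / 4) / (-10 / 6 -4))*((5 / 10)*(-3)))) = 1445 / 1638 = 0.88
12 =12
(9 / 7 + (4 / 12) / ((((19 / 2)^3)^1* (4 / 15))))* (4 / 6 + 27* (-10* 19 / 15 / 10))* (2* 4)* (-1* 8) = 1989497792 / 720195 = 2762.44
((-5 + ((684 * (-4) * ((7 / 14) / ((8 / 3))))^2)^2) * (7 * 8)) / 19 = 3878443663136 / 19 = 204128613849.26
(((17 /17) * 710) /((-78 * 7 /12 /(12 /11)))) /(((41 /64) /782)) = -852817920 /41041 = -20779.66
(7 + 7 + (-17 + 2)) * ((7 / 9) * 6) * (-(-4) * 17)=-952 / 3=-317.33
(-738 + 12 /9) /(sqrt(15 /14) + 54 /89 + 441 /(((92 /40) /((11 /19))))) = -580413932447440 /87931928481427 + 3342990642290*sqrt(210) /791387356332843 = -6.54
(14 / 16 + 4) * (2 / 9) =13 / 12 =1.08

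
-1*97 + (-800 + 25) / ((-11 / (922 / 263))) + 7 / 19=150.36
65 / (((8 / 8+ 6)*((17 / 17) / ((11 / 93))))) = 715 / 651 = 1.10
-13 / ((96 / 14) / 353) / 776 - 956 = -35641211 / 37248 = -956.86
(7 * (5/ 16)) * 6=105/ 8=13.12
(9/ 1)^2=81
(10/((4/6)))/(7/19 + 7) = 2.04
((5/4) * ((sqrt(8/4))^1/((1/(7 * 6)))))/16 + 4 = 4 + 105 * sqrt(2)/32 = 8.64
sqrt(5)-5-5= -7.76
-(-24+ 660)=-636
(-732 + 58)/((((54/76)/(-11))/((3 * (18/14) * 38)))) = 10705816/7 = 1529402.29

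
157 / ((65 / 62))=9734 / 65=149.75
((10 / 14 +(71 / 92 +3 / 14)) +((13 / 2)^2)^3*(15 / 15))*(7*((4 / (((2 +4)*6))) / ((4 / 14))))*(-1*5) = -27199681915 / 26496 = -1026558.04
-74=-74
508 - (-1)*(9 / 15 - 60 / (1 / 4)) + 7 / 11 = 14808 / 55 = 269.24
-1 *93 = -93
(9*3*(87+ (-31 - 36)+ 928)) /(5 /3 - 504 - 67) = -19197 /427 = -44.96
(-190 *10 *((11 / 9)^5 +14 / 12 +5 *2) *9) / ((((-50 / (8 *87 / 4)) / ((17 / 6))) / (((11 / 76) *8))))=17796800098 / 6561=2712513.35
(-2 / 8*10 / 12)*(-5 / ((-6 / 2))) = -25 / 72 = -0.35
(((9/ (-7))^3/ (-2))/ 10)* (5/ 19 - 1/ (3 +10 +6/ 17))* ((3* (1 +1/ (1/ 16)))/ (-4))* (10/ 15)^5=-35496/ 1056685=-0.03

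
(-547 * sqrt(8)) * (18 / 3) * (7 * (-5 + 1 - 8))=551376 * sqrt(2)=779763.42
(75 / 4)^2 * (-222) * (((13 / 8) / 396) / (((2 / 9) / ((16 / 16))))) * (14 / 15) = -3787875 / 2816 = -1345.13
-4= -4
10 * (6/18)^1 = 3.33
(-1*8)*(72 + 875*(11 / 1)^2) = -847576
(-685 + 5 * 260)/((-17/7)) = -4305/17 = -253.24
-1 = -1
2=2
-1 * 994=-994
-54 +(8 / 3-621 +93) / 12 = -880 / 9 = -97.78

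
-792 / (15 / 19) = -5016 / 5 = -1003.20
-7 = -7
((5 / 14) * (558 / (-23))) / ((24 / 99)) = -46035 / 1288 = -35.74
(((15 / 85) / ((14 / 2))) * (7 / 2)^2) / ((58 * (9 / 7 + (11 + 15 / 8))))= 147 / 390949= 0.00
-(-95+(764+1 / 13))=-8698 / 13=-669.08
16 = 16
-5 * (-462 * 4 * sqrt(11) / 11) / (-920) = -21 * sqrt(11) / 23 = -3.03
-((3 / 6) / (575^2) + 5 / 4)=-1653127 / 1322500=-1.25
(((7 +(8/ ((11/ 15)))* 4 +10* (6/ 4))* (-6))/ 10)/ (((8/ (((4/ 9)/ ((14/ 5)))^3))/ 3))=-18050/ 305613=-0.06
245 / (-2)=-245 / 2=-122.50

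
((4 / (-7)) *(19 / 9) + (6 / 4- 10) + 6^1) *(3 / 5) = -467 / 210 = -2.22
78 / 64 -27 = -825 / 32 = -25.78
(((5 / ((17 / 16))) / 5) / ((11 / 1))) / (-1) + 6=1106 / 187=5.91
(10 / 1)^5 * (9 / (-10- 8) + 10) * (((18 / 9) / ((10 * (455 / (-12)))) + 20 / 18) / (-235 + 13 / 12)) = -3441584000 / 766311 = -4491.11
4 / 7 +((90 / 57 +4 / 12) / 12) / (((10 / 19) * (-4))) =4997 / 10080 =0.50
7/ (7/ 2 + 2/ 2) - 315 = -2821/ 9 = -313.44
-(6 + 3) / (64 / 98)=-441 / 32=-13.78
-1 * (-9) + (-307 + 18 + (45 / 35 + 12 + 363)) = 674 / 7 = 96.29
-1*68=-68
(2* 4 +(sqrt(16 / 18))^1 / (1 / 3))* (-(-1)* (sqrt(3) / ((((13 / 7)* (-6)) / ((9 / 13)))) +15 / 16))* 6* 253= 2277* (845 - 56* sqrt(3))* (sqrt(2) +4) / 676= 13641.32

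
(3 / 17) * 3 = 9 / 17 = 0.53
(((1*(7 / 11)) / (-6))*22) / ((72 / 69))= -161 / 72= -2.24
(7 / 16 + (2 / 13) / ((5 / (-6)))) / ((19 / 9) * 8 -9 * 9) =-2367 / 600080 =-0.00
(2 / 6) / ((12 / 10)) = 5 / 18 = 0.28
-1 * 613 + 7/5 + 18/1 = -2968/5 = -593.60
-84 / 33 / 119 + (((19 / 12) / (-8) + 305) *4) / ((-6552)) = -6100799 / 29405376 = -0.21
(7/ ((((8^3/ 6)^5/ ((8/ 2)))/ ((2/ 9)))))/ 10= 189/ 1374389534720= 0.00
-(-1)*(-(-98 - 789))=887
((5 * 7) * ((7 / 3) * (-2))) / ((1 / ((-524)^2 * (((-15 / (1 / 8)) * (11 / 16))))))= 3699911600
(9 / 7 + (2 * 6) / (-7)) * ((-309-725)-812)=5538 / 7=791.14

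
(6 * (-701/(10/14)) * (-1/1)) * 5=29442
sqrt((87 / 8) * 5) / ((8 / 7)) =7 * sqrt(870) / 32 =6.45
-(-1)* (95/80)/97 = 19/1552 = 0.01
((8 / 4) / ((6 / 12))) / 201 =4 / 201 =0.02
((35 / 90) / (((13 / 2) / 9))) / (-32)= -7 / 416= -0.02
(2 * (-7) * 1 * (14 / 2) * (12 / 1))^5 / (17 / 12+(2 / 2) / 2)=-26990930365120512 / 23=-1173518711526978.78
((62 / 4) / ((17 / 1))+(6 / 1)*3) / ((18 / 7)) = 4501 / 612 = 7.35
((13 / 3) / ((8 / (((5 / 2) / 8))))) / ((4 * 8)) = 65 / 12288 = 0.01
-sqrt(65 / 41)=-sqrt(2665) / 41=-1.26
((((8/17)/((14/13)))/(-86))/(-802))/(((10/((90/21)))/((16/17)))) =624/244178123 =0.00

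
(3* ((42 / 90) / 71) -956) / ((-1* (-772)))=-339373 / 274060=-1.24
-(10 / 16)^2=-25 / 64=-0.39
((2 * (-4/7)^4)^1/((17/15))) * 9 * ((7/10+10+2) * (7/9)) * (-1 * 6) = -585216/5831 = -100.36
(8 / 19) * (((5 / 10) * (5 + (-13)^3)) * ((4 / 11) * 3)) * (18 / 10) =-946944 / 1045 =-906.17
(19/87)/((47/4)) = 76/4089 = 0.02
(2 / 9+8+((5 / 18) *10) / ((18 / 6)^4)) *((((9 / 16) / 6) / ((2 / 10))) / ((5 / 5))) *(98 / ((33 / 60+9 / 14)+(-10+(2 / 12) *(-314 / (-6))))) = -51612925 / 11556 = -4466.33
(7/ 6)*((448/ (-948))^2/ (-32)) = -1372/ 168507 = -0.01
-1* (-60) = 60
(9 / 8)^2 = 81 / 64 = 1.27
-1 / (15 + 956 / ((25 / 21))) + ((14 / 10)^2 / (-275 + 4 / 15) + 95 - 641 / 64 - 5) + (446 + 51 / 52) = 14211572812217 / 26969142720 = 526.96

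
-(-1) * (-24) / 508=-6 / 127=-0.05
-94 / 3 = -31.33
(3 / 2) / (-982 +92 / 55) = -165 / 107836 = -0.00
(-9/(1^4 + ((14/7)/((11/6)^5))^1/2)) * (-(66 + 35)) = 146395359/168827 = 867.13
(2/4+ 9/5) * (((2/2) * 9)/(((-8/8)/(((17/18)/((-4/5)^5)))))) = 244375/4096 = 59.66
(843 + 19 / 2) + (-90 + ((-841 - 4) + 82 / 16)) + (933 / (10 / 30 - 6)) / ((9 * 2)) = -11767 / 136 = -86.52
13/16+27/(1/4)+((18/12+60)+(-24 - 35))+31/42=37649/336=112.05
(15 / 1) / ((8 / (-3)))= -45 / 8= -5.62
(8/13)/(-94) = -4/611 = -0.01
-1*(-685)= 685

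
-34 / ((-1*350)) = 17 / 175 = 0.10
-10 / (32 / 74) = -185 / 8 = -23.12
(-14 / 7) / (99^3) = -2 / 970299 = -0.00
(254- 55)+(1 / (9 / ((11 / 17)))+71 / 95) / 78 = 8677853 / 43605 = 199.01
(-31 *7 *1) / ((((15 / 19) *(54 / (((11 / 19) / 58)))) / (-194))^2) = -247052113 / 551780100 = -0.45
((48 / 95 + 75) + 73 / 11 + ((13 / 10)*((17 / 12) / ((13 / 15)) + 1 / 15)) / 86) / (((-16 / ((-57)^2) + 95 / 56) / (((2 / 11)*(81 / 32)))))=22.36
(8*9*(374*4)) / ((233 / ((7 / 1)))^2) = 5277888 / 54289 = 97.22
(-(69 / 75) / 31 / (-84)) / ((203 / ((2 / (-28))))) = -23 / 185014200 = -0.00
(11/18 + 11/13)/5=341/1170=0.29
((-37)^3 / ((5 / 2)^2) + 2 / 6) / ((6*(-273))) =607811 / 122850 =4.95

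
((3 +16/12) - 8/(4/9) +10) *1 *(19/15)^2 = -3971/675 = -5.88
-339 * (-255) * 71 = 6137595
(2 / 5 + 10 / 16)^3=68921 / 64000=1.08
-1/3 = -0.33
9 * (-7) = -63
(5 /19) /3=0.09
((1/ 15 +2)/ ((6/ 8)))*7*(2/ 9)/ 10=868/ 2025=0.43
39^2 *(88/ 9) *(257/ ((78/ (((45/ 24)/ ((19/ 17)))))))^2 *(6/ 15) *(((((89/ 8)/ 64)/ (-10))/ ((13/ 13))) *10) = -93436548095/ 2957312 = -31595.09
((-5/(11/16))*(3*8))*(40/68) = -19200/187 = -102.67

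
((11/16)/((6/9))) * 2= 33/16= 2.06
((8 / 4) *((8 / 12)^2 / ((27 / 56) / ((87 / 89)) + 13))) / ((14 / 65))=60320 / 197217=0.31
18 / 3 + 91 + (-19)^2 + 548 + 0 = 1006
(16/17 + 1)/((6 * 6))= 11/204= 0.05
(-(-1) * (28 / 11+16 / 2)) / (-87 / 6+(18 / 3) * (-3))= -232 / 715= -0.32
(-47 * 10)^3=-103823000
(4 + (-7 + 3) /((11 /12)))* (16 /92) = -16 /253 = -0.06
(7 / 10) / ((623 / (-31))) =-31 / 890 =-0.03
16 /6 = 8 /3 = 2.67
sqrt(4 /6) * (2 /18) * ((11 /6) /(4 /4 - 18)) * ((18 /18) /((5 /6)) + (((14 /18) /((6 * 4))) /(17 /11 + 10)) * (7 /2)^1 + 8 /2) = -15720749 * sqrt(6) /755477280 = -0.05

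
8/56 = 1/7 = 0.14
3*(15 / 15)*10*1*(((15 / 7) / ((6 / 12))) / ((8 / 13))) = 208.93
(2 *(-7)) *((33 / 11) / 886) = -0.05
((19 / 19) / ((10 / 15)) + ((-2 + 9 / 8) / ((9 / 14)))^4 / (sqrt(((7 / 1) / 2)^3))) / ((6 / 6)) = 117649*sqrt(14) / 839808 + 3 / 2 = 2.02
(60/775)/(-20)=-3/775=-0.00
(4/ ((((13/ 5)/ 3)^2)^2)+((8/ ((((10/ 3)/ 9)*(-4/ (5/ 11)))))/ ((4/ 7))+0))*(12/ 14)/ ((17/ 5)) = 52679565/ 74772698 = 0.70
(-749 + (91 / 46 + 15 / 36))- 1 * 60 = -806.61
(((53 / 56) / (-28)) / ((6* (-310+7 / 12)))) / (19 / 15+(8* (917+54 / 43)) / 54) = 307665 / 2320214906576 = 0.00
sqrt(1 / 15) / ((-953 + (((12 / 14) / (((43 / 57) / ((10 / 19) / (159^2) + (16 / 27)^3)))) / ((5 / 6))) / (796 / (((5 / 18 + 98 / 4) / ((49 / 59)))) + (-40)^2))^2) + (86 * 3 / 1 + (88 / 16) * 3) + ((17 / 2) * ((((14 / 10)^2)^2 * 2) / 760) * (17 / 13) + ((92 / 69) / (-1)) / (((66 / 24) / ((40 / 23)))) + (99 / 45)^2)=18127528246201869928309627456335 * sqrt(15) / 246953674107044109895992086979735091489 + 1305792357251 / 4686825000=278.61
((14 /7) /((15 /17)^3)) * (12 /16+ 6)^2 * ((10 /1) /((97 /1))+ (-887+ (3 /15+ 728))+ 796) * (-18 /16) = -92253066507 /970000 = -95106.25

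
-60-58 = -118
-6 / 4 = -3 / 2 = -1.50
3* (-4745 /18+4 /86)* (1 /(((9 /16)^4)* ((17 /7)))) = -46792474624 /14388273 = -3252.13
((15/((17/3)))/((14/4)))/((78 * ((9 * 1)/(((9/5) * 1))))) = 3/1547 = 0.00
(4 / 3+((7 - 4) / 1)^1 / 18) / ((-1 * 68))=-3 / 136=-0.02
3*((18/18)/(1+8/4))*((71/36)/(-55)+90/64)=21707/15840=1.37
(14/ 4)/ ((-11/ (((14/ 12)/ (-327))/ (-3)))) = -49/ 129492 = -0.00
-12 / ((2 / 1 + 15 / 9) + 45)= -18 / 73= -0.25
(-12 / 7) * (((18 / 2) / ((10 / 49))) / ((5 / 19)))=-7182 / 25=-287.28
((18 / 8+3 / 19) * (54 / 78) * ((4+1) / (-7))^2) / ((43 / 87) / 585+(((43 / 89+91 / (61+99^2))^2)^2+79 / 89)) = 23918029779069730950450801880500 / 26638715557889515486799001355453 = 0.90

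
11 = 11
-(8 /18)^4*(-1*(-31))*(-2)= 15872 /6561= 2.42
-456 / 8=-57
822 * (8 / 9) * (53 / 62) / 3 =58088 / 279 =208.20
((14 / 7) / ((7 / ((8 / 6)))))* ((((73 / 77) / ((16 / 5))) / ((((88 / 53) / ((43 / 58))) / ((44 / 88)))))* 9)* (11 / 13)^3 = 27450555 / 199803968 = 0.14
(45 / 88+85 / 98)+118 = 514761 / 4312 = 119.38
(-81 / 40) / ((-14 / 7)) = 81 / 80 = 1.01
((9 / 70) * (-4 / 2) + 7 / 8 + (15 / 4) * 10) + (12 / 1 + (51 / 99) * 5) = 486889 / 9240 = 52.69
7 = 7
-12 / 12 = -1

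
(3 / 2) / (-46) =-0.03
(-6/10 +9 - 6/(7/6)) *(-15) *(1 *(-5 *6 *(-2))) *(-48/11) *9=115125.19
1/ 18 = 0.06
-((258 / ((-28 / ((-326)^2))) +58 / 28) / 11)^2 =-1553326005625 / 196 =-7925132681.76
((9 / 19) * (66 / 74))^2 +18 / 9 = 1076627 / 494209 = 2.18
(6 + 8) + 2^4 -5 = 25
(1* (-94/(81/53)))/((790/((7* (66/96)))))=-191807/511920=-0.37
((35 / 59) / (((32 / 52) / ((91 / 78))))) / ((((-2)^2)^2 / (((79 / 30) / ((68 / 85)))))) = 251615 / 1087488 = 0.23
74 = 74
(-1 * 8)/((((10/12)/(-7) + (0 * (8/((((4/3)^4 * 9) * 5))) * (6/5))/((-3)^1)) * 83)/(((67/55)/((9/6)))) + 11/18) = 135072/195107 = 0.69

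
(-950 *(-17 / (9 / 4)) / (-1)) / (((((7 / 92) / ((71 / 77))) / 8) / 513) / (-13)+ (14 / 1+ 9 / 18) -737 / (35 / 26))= 87549754656000 / 6501004921153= 13.47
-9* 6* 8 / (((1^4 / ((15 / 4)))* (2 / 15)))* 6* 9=-656100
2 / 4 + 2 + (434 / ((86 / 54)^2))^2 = 200217295997 / 6837602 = 29281.80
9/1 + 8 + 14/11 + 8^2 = 905/11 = 82.27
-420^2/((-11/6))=1058400/11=96218.18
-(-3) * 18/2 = 27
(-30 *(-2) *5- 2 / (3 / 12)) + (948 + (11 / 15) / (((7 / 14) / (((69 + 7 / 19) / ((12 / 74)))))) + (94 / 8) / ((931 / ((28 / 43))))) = 480586541 / 257355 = 1867.41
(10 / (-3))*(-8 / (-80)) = -1 / 3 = -0.33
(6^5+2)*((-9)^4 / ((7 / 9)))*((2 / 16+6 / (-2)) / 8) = -5281755903 / 224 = -23579267.42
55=55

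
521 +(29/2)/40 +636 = 92589/80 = 1157.36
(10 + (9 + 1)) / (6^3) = 5 / 54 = 0.09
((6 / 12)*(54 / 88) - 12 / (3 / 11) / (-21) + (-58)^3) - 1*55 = -360664177 / 1848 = -195164.60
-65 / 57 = -1.14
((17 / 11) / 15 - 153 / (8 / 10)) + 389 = 130583 / 660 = 197.85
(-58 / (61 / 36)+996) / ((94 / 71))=726.44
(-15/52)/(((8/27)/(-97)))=39285/416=94.44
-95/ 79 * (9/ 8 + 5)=-4655/ 632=-7.37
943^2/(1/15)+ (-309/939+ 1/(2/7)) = 8350050095/626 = 13338738.17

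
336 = 336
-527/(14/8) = -2108/7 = -301.14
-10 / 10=-1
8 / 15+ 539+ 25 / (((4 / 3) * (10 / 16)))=8543 / 15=569.53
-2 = -2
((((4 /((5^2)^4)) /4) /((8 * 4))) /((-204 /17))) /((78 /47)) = -47 /11700000000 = -0.00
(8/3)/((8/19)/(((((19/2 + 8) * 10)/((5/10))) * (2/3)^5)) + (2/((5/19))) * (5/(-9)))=-638400/1008613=-0.63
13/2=6.50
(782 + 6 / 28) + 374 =16187 / 14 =1156.21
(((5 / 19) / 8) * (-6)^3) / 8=-135 / 152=-0.89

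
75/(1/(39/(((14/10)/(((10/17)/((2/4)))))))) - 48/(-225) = 21939404/8925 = 2458.20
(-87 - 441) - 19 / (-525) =-277181 / 525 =-527.96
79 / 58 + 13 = 833 / 58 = 14.36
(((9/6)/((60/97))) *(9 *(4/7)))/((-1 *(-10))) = 873/700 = 1.25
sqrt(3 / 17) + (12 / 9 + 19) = sqrt(51) / 17 + 61 / 3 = 20.75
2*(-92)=-184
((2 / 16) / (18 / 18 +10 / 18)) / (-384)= -0.00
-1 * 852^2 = -725904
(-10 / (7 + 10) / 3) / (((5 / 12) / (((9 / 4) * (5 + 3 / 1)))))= -144 / 17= -8.47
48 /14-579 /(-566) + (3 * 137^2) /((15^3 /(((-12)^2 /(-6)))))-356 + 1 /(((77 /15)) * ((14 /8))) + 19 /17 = -1460044744591 /1944846750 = -750.72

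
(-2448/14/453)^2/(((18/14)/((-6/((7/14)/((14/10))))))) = -221952/114005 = -1.95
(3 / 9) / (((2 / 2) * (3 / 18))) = 2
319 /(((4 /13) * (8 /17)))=2203.09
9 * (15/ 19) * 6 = 810/ 19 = 42.63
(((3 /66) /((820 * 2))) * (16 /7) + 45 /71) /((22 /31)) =11011138 /12328085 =0.89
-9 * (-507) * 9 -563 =40504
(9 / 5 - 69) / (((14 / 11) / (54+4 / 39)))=-37136 / 13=-2856.62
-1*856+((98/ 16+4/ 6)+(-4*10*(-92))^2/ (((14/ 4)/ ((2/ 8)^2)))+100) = 40501333/ 168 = 241079.36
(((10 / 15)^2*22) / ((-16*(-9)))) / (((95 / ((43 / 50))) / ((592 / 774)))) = 814 / 1731375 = 0.00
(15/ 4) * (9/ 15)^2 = 27/ 20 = 1.35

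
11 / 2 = 5.50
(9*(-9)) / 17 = -81 / 17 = -4.76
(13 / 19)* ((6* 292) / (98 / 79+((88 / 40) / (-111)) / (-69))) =966.10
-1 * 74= -74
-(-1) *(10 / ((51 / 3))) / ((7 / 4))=40 / 119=0.34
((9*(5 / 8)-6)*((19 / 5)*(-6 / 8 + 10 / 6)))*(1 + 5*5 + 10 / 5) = -1463 / 40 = -36.58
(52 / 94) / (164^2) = 13 / 632056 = 0.00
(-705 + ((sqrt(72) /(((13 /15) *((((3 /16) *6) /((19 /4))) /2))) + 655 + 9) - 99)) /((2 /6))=-420 + 2280 *sqrt(2) /13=-171.97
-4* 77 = -308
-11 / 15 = -0.73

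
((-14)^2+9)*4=820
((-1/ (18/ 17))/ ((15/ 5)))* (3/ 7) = -17/ 126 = -0.13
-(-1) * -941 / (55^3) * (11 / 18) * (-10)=941 / 27225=0.03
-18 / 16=-9 / 8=-1.12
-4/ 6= -2/ 3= -0.67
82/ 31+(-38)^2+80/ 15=135034/ 93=1451.98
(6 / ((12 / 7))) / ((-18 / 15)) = -35 / 12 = -2.92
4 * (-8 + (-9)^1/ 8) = -73/ 2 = -36.50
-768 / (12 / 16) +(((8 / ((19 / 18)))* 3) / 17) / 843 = -92941168 / 90763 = -1024.00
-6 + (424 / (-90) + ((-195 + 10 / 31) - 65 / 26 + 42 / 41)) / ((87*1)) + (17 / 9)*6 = 30100111 / 9951930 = 3.02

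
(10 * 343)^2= 11764900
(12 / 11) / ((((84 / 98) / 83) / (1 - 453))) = -47747.64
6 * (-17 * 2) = -204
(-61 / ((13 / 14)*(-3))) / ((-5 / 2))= -1708 / 195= -8.76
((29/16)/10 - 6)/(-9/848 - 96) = 7049/116310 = 0.06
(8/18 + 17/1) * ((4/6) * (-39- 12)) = -5338/9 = -593.11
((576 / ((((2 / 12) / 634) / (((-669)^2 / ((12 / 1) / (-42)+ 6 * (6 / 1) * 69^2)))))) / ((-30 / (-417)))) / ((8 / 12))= 119294749.14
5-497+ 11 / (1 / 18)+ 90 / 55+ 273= -213 / 11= -19.36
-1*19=-19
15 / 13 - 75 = -73.85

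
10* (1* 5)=50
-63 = -63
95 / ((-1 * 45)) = -19 / 9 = -2.11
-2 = -2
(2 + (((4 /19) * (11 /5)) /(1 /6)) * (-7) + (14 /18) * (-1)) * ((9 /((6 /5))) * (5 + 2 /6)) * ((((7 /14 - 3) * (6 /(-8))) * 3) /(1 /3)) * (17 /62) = -3974685 /1178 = -3374.10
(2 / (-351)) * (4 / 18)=-4 / 3159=-0.00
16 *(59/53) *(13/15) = 12272/795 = 15.44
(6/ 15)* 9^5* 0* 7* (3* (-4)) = 0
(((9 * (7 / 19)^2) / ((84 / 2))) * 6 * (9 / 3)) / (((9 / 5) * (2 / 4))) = 210 / 361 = 0.58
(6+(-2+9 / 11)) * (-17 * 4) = -3604 / 11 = -327.64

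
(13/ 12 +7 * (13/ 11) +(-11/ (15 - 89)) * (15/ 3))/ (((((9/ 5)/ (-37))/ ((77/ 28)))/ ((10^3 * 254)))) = -3915171875/ 27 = -145006365.74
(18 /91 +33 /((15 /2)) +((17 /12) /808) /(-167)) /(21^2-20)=3387425609 /310171985760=0.01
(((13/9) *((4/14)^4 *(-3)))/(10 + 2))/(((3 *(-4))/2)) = 26/64827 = 0.00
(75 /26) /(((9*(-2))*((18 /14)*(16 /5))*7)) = -125 /22464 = -0.01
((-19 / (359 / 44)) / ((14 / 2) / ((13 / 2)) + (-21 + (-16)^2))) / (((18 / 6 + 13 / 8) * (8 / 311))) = -307268 / 3705957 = -0.08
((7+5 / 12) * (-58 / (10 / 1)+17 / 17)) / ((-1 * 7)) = 178 / 35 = 5.09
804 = 804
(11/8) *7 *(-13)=-1001/8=-125.12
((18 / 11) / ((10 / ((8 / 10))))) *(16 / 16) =36 / 275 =0.13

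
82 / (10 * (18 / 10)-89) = -82 / 71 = -1.15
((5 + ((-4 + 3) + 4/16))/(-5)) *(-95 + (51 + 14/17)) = 367/10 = 36.70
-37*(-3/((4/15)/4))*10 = 16650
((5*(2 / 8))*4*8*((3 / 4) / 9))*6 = 20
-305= -305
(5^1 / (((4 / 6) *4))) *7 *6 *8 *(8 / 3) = 1680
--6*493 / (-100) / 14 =-1479 / 700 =-2.11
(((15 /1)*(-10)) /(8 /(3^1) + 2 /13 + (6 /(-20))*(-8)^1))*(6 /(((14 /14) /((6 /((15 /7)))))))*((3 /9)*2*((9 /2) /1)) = -737100 /509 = -1448.13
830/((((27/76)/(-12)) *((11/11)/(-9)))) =252320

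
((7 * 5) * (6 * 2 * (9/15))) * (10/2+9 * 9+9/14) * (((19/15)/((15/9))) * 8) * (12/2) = 19912608/25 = 796504.32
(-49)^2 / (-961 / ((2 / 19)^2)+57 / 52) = -31213 / 1127479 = -0.03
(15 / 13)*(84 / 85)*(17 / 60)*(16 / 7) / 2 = 24 / 65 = 0.37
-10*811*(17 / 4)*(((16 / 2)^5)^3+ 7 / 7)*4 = -4850869379887405710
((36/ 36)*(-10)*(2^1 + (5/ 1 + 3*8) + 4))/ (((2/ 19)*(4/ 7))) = -23275/ 4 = -5818.75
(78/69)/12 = 13/138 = 0.09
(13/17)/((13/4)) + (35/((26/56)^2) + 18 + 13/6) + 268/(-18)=8681743/51714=167.88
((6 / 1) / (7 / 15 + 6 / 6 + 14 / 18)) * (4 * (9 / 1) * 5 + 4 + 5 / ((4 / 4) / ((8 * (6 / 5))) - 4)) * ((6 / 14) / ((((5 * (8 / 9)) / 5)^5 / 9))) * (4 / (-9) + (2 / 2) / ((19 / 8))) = -102140302995 / 1286129152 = -79.42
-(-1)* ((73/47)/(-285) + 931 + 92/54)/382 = 56220719/23026005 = 2.44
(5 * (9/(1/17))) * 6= 4590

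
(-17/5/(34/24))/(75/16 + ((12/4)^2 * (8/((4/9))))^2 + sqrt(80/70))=-564451776/6173382605195 + 6144 * sqrt(14)/6173382605195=-0.00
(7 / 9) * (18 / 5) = 14 / 5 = 2.80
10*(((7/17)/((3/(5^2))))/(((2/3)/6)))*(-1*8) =-42000/17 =-2470.59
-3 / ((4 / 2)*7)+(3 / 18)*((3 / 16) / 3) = -137 / 672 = -0.20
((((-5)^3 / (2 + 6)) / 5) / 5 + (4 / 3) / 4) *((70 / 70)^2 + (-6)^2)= -259 / 24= -10.79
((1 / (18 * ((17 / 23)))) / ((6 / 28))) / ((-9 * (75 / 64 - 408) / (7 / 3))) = 72128 / 322676541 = 0.00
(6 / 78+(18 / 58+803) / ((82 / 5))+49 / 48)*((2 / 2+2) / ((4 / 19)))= 705968275 / 989248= 713.64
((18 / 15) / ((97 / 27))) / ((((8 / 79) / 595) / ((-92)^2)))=1611293796 / 97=16611276.25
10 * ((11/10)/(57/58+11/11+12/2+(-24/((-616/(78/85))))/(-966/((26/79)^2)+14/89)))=1120247515390850/812969183617321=1.38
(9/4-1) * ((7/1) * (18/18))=35/4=8.75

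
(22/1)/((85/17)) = 4.40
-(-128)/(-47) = -128/47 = -2.72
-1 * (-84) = 84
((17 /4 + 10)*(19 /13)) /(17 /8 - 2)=2166 /13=166.62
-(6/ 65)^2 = -36/ 4225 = -0.01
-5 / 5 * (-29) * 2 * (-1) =-58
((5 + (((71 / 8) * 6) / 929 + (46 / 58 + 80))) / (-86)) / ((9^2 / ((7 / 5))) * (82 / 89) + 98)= -5763737455 / 873610849856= -0.01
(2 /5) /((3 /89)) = 178 /15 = 11.87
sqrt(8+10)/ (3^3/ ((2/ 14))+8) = 3*sqrt(2)/ 197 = 0.02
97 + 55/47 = 4614/47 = 98.17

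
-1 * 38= -38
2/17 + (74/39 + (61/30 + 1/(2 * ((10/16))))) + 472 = 210767/442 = 476.85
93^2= 8649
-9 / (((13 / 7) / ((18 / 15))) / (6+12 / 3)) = -756 / 13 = -58.15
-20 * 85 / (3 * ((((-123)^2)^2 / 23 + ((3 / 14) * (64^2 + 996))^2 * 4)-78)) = -1915900 / 49747648653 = -0.00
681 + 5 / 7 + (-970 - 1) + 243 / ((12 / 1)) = -7533 / 28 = -269.04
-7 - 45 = -52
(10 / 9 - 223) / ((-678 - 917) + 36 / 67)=133799 / 961461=0.14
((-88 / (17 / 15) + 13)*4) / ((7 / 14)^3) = -35168 / 17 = -2068.71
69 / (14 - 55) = -69 / 41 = -1.68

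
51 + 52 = 103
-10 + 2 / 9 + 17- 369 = -3256 / 9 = -361.78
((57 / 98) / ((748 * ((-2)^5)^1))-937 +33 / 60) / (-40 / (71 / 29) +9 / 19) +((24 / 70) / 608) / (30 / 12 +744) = 420298292237214207 / 7120248187162880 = 59.03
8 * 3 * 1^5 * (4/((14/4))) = 27.43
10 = 10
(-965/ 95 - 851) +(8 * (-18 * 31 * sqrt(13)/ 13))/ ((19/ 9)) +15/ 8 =-1445.75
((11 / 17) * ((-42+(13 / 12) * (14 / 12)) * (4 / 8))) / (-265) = 32263 / 648720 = 0.05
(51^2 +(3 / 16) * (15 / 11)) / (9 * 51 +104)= 457821 / 99088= 4.62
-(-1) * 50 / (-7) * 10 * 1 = -500 / 7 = -71.43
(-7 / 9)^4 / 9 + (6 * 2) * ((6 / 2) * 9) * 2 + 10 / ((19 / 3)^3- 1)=130725150263 / 201711384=648.08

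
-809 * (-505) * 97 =39628865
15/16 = 0.94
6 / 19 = 0.32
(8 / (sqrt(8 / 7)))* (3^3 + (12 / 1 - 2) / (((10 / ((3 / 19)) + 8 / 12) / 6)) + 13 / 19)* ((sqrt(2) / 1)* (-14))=-4240.65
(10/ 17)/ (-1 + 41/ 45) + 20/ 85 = -217/ 34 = -6.38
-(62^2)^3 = -56800235584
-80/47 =-1.70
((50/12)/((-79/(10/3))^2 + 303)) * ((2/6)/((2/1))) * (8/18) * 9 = 2500/778221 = 0.00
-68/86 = -34/43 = -0.79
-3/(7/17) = -51/7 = -7.29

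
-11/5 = -2.20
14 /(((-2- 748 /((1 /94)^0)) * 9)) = -7 /3375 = -0.00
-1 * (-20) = 20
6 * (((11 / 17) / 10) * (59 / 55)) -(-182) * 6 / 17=27477 / 425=64.65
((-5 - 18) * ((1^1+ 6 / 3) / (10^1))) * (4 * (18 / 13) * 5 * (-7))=17388 / 13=1337.54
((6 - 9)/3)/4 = -1/4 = -0.25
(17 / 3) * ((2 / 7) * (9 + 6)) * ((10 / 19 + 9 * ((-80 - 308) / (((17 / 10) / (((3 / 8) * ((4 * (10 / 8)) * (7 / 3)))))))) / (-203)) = 1075.06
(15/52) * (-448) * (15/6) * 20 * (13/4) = -21000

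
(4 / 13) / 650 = 2 / 4225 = 0.00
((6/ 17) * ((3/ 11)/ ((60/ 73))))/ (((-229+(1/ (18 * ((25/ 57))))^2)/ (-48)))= 23652000/ 963449993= 0.02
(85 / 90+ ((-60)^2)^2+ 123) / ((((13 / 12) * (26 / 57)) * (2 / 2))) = 340950953 / 13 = 26226996.38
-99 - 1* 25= -124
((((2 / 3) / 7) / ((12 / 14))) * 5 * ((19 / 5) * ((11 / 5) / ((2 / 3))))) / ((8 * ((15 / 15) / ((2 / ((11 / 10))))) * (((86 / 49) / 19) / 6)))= 17689 / 172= 102.84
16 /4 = 4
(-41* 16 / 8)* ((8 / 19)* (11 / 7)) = -7216 / 133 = -54.26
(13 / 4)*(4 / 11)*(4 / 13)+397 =4371 / 11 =397.36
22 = 22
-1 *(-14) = 14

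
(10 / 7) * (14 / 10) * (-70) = -140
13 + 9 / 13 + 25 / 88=15989 / 1144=13.98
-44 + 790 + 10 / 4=1497 / 2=748.50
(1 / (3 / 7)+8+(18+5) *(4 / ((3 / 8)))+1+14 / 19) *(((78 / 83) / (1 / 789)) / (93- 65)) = 10749336 / 1577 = 6816.32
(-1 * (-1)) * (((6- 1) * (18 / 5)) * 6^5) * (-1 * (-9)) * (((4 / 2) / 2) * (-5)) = -6298560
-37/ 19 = -1.95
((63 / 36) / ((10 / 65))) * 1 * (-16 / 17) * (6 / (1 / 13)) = -14196 / 17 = -835.06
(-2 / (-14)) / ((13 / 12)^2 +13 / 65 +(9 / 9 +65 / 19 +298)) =13680 / 29091377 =0.00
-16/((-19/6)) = 96/19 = 5.05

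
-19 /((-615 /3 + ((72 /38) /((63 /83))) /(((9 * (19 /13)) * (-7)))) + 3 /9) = 0.09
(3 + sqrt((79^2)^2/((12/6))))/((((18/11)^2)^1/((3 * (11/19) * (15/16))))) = 6655/3648 + 41533855 * sqrt(2)/21888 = 2685.38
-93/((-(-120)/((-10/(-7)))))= -31/28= -1.11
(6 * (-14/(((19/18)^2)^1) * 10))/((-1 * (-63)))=-4320/361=-11.97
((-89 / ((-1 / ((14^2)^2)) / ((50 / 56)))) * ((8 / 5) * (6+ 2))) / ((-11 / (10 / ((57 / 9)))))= -5608788.52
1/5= 0.20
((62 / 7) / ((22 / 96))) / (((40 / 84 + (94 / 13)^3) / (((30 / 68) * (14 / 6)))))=171629640 / 1632905879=0.11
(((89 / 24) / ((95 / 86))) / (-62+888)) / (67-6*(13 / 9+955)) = -3827 / 5340668200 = -0.00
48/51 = 16/17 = 0.94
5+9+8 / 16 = 29 / 2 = 14.50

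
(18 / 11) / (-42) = -3 / 77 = -0.04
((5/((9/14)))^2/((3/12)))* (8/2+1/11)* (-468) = -5096000/11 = -463272.73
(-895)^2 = 801025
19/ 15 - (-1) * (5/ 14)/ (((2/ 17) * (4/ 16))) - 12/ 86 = 13.27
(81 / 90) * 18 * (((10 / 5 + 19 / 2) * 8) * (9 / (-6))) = -11178 / 5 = -2235.60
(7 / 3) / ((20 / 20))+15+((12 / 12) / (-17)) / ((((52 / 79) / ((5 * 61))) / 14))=-483011 / 1326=-364.26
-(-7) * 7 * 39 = 1911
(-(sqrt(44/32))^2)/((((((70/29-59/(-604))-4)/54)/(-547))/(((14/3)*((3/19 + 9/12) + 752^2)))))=-7926892478562673/110086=-72006363012.21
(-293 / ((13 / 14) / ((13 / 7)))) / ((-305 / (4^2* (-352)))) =-3300352 / 305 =-10820.83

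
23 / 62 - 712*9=-6407.63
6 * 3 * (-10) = -180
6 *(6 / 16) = 9 / 4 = 2.25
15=15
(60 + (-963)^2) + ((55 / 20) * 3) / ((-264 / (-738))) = 14839233 / 16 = 927452.06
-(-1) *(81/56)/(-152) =-81/8512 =-0.01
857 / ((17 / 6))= 5142 / 17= 302.47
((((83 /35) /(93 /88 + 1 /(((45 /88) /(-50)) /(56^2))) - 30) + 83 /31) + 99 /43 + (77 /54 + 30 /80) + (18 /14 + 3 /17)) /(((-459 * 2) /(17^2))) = 6.85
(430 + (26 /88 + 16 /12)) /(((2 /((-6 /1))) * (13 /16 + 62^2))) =-227900 /676687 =-0.34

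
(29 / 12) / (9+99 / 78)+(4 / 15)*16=36061 / 8010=4.50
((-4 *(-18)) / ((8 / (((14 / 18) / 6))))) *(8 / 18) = 14 / 27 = 0.52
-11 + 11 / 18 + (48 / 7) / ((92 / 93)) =-10019 / 2898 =-3.46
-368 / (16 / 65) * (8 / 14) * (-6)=35880 / 7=5125.71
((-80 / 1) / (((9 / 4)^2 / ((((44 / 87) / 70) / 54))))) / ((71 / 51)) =-47872 / 31521231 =-0.00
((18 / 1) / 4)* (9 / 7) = 81 / 14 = 5.79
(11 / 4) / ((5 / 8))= 22 / 5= 4.40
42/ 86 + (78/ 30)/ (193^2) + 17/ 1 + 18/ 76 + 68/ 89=500780985193/ 27084865370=18.49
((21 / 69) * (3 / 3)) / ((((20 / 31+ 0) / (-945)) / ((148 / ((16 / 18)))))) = -74224.61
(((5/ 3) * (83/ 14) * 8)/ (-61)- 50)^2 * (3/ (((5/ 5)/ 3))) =4317804100/ 182329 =23681.39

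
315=315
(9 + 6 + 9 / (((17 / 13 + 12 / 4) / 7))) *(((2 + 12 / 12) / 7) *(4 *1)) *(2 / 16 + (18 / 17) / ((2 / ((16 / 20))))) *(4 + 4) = 265203 / 1190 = 222.86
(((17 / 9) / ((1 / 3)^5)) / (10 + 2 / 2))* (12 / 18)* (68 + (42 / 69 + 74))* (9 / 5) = 1806624 / 253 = 7140.81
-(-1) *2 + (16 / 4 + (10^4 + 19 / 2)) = 20031 / 2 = 10015.50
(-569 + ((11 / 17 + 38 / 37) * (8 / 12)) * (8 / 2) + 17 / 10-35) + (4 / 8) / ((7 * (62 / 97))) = -1631702893 / 2729860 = -597.72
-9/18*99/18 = -11/4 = -2.75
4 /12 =1 /3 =0.33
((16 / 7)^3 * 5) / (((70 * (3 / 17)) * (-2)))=-17408 / 7203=-2.42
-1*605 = -605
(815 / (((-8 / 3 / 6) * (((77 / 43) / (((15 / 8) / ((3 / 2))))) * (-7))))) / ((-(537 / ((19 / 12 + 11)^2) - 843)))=2397183135 / 11006474864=0.22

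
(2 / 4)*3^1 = 3 / 2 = 1.50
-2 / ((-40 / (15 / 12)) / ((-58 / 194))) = -29 / 1552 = -0.02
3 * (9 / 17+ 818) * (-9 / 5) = -75141 / 17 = -4420.06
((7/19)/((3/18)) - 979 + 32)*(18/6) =-53853/19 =-2834.37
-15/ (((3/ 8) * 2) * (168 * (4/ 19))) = -95/ 168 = -0.57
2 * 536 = 1072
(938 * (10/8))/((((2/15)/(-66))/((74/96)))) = -14316225/32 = -447382.03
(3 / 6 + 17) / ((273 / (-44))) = -110 / 39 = -2.82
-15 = -15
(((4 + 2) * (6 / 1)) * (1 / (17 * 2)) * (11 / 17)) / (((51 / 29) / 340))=38280 / 289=132.46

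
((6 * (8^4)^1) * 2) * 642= 31555584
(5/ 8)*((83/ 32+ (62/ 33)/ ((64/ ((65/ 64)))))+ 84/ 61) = 82465135/ 32980992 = 2.50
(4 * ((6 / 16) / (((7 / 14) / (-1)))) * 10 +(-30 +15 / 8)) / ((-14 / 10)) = 41.52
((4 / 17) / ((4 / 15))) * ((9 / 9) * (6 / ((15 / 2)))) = 12 / 17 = 0.71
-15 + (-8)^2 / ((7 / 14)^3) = 497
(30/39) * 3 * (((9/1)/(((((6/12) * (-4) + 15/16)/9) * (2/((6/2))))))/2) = -29160/221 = -131.95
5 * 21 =105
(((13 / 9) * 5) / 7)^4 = 17850625 / 15752961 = 1.13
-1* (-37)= 37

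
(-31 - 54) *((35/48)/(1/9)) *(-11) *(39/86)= 3828825/1376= 2782.58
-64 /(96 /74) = -148 /3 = -49.33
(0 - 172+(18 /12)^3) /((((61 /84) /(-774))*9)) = 1218147 /61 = 19969.62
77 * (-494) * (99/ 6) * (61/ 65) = -2945019/ 5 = -589003.80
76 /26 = 38 /13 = 2.92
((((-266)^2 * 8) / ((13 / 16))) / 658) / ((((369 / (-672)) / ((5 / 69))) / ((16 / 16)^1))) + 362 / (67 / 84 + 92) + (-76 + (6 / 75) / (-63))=-299676898999354 / 1414749588525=-211.82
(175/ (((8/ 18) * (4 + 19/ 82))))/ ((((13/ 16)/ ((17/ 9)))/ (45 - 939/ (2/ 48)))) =-21946717800/ 4511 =-4865155.80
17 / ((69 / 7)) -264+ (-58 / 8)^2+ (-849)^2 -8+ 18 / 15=3977626369 / 5520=720584.49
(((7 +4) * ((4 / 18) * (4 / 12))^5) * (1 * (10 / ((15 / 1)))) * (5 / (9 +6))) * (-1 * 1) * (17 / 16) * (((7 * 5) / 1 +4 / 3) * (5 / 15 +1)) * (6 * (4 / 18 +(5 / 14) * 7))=-15980272 / 3486784401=-0.00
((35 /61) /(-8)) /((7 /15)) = -75 /488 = -0.15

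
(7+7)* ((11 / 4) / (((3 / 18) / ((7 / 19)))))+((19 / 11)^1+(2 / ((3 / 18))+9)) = 22537 / 209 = 107.83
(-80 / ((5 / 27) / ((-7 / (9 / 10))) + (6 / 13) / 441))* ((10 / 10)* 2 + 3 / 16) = 222950 / 29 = 7687.93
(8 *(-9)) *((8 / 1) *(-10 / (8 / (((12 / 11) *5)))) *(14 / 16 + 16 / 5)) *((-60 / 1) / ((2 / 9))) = -4320981.82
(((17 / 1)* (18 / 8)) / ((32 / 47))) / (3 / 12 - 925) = -0.06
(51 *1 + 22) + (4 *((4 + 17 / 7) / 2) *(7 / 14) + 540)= 4336 / 7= 619.43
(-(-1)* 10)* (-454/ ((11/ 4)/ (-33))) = 54480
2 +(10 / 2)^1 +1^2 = 8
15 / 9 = 5 / 3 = 1.67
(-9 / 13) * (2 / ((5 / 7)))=-126 / 65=-1.94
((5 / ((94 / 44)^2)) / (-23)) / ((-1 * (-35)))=-484 / 355649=-0.00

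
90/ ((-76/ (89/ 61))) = -4005/ 2318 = -1.73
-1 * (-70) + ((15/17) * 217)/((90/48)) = 2926/17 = 172.12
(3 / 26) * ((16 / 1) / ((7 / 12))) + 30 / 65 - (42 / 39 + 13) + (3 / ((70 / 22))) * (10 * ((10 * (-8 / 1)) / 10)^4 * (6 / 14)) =10536447 / 637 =16540.73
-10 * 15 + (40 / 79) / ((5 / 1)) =-11842 / 79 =-149.90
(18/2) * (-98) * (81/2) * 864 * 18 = -555532992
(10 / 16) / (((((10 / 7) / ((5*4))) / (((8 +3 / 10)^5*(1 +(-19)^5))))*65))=-34137077303178549 / 2600000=-13129645116.61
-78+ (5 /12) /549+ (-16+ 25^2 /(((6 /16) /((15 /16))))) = 9674483 /6588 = 1468.50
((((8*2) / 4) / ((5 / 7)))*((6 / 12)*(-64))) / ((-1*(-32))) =-28 / 5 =-5.60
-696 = -696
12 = 12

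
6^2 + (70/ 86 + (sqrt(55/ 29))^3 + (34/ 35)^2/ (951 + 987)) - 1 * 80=-129663563/ 3002475 + 55 * sqrt(1595)/ 841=-40.57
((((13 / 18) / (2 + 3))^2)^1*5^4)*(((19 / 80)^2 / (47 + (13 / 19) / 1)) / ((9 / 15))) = 5795855 / 225441792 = 0.03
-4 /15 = -0.27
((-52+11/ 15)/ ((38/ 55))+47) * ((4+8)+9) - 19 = -22429/ 38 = -590.24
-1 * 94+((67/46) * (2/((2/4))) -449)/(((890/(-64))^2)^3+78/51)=-285407283415929196482/3036245716562470127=-94.00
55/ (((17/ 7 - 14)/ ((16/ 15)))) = -1232/ 243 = -5.07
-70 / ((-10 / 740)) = 5180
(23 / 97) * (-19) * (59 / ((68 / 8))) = -51566 / 1649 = -31.27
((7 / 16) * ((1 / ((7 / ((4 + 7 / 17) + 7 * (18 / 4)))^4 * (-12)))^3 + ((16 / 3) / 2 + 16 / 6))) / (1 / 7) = -1219925801449752123685902099996567305 / 2070849874467713926274343763968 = -589094.27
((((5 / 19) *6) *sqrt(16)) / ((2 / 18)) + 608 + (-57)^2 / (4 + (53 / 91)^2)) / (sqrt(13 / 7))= 965100067 *sqrt(91) / 8875451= 1037.30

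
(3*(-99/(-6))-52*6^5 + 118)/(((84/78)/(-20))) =52543985/7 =7506283.57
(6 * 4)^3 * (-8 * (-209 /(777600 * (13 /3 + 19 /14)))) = 5.22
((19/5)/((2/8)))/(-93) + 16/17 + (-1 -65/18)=-3.83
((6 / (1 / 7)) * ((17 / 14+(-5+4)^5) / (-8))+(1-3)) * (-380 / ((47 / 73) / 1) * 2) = 173375 / 47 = 3688.83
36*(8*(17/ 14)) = 2448/ 7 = 349.71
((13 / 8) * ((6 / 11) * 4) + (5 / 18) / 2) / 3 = 1459 / 1188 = 1.23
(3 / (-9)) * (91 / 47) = -91 / 141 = -0.65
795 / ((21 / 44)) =1665.71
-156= -156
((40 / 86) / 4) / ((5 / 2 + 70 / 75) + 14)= 150 / 22489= 0.01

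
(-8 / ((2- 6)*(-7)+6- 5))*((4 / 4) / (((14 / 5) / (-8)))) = 160 / 203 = 0.79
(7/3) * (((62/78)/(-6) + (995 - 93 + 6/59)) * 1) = 87168109/41418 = 2104.59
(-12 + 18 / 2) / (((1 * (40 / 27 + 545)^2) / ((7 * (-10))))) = 30618 / 43542005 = 0.00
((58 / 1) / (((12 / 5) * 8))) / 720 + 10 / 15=4637 / 6912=0.67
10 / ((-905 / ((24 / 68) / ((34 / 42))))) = -252 / 52309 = -0.00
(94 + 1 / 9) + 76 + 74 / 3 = 1753 / 9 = 194.78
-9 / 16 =-0.56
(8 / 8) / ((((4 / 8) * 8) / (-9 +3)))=-3 / 2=-1.50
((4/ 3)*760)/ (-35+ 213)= 5.69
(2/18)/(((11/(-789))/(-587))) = 154381/33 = 4678.21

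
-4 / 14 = -2 / 7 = -0.29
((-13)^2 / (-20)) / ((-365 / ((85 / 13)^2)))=289 / 292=0.99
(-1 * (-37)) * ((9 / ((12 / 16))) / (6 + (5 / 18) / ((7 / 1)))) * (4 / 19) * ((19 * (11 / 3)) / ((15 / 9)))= 2461536 / 3805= 646.92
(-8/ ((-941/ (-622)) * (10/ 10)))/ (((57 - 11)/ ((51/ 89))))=-0.07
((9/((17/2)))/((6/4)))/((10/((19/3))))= 0.45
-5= -5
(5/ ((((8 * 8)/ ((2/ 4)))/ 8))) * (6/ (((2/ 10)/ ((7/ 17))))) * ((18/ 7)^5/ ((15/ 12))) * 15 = 212576400/ 40817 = 5208.04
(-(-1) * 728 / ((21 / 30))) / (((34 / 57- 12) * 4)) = -22.80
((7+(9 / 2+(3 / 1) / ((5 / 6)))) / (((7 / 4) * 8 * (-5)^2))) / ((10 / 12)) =453 / 8750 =0.05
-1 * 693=-693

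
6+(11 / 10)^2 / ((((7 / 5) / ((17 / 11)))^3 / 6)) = 118971 / 7546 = 15.77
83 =83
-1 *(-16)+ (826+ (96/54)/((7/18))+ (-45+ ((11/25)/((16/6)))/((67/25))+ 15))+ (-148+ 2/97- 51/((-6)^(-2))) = -424848713/363944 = -1167.35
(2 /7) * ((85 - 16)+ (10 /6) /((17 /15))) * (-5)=-11980 /119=-100.67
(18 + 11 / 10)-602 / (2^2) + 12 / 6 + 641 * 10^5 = 320499353 / 5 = 64099870.60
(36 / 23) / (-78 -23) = -36 / 2323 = -0.02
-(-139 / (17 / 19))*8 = 21128 / 17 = 1242.82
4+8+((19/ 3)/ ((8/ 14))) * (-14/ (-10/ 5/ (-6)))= -907/ 2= -453.50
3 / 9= 1 / 3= 0.33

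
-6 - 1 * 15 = -21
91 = 91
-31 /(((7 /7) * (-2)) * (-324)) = -31 /648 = -0.05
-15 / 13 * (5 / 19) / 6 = -25 / 494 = -0.05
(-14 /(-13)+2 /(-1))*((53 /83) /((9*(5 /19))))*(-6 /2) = 4028 /5395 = 0.75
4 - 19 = -15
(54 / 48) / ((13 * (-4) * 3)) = -3 / 416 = -0.01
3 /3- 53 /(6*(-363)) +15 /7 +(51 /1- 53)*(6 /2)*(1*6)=-500569 /15246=-32.83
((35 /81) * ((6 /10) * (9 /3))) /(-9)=-7 /81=-0.09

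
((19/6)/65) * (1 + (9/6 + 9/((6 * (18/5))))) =133/936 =0.14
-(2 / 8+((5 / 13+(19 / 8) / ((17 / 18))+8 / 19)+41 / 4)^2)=-184.41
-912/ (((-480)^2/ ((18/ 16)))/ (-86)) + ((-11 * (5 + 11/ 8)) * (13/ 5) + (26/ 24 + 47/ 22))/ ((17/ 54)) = -40025199/ 70400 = -568.54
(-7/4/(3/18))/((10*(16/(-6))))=0.39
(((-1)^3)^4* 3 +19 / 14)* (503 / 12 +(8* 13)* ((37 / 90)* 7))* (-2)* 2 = -3746437 / 630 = -5946.73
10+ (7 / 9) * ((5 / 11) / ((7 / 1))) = 995 / 99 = 10.05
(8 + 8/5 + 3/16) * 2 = 783/40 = 19.58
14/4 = 7/2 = 3.50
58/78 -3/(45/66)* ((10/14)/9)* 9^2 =-7519/273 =-27.54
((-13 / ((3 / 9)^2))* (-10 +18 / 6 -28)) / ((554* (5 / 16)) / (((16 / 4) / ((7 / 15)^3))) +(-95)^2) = 88452000 / 195035011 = 0.45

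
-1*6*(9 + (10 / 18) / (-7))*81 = -30348 / 7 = -4335.43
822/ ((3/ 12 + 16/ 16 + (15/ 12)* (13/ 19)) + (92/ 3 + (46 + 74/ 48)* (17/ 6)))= 2248992/ 458207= 4.91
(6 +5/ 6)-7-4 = -25/ 6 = -4.17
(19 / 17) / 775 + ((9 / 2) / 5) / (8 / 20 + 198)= 0.01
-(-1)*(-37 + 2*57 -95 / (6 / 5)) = -13 / 6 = -2.17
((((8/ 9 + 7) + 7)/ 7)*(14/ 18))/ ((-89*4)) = -67/ 14418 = -0.00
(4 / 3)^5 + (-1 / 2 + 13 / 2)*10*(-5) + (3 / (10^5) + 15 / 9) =-7147099271 / 24300000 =-294.12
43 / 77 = 0.56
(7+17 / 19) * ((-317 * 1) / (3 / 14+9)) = -221900 / 817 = -271.60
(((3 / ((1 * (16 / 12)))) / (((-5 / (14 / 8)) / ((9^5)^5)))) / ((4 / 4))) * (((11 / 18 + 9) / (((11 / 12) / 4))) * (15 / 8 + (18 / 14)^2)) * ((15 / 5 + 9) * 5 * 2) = -10038129816457692382007980000.00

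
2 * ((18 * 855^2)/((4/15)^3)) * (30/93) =111024421875/248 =447679120.46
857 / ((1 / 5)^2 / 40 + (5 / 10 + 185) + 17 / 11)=9427000 / 2057511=4.58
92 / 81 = 1.14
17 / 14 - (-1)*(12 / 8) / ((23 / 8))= 559 / 322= 1.74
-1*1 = -1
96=96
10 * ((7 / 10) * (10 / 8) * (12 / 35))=3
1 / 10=0.10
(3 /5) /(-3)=-0.20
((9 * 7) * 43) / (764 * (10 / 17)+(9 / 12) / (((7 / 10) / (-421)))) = -644742 / 395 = -1632.26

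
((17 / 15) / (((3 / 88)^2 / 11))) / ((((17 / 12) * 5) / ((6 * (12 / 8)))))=340736 / 25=13629.44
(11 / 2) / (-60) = -11 / 120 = -0.09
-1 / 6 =-0.17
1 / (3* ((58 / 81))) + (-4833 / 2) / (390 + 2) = -129573 / 22736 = -5.70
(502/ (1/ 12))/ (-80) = -75.30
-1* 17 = -17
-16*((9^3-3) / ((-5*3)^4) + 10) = -2703872 / 16875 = -160.23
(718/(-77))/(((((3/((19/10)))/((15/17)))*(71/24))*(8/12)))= -245556/92939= -2.64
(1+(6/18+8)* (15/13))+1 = 151/13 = 11.62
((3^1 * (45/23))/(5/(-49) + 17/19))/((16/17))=237405/30176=7.87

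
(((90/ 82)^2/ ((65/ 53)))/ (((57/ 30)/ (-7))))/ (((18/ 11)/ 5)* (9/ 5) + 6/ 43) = -2961275625/ 596237252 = -4.97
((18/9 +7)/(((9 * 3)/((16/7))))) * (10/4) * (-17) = -680/21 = -32.38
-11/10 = -1.10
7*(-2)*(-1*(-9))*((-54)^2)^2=-1071385056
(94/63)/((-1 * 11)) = -94/693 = -0.14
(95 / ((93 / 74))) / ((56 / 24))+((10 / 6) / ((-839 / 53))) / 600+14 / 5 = 2306849203 / 65542680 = 35.20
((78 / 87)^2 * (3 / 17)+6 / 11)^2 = 11683448100 / 24732909289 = 0.47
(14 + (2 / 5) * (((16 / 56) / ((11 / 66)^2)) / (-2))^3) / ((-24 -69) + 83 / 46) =3187892 / 7194425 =0.44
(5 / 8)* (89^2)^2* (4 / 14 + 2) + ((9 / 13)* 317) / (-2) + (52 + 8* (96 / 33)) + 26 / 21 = 538328228261 / 6006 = 89631739.64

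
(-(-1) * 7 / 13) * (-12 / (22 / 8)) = -2.35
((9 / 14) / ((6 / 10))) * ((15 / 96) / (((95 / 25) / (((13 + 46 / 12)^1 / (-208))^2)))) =1275125 / 4419158016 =0.00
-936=-936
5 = 5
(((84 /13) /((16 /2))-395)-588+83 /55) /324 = -467459 /154440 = -3.03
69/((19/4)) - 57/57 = 13.53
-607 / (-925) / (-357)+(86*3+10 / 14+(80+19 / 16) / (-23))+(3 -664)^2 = 53126873797549 / 121522800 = 437176.18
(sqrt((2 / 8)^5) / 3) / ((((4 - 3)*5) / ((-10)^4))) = 125 / 6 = 20.83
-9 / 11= -0.82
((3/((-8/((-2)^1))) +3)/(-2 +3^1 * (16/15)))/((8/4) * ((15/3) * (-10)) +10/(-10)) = -25/808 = -0.03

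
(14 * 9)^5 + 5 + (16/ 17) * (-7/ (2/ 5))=539885479197/ 17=31757969364.53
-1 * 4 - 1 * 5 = -9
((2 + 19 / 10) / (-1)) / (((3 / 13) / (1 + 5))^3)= -342732 / 5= -68546.40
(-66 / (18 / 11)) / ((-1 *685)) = 121 / 2055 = 0.06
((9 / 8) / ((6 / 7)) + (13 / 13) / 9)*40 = 1025 / 18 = 56.94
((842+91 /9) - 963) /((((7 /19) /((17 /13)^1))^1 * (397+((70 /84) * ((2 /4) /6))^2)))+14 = 2436309098 /187284643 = 13.01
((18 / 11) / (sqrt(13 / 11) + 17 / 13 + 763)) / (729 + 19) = 581256 / 203075054633-1521 *sqrt(143) / 4467651201926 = 0.00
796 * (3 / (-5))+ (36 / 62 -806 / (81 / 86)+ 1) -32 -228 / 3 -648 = -26211983 / 12555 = -2087.77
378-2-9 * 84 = -380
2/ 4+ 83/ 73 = 239/ 146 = 1.64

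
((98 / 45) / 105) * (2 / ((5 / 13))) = 364 / 3375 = 0.11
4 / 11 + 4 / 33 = 16 / 33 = 0.48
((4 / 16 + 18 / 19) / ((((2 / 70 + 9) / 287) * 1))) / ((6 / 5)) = 4570475 / 144096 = 31.72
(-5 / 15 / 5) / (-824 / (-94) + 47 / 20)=-188 / 31347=-0.01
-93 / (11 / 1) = -93 / 11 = -8.45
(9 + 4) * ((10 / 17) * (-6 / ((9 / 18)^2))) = -3120 / 17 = -183.53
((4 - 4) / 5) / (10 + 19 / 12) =0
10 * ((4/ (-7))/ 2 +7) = 470/ 7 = 67.14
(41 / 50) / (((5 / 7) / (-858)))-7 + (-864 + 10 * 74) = -139498 / 125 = -1115.98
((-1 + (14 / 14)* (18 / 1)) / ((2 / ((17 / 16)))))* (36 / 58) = 2601 / 464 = 5.61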